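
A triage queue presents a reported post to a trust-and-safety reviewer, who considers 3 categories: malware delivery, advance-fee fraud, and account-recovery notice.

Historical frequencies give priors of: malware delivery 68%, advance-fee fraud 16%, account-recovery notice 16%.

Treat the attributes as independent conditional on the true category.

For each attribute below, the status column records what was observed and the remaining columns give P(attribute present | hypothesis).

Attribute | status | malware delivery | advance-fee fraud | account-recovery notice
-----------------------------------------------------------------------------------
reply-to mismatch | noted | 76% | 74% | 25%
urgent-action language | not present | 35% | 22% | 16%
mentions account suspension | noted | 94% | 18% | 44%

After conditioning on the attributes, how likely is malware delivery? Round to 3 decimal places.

For each hypothesis, the unnormalized posterior weight is prior × product of the attribute likelihoods (using 1 − P(present | H) for each absent attribute):
  malware delivery: 0.68 × 0.76 × (1 − 0.35) × 0.94 = 0.31576
  advance-fee fraud: 0.16 × 0.74 × (1 − 0.22) × 0.18 = 0.016623
  account-recovery notice: 0.16 × 0.25 × (1 − 0.16) × 0.44 = 0.014784
Marginal likelihood of the evidence = 0.34717.
P(malware delivery | evidence) = 0.31576 / 0.34717 ≈ 0.910.

0.910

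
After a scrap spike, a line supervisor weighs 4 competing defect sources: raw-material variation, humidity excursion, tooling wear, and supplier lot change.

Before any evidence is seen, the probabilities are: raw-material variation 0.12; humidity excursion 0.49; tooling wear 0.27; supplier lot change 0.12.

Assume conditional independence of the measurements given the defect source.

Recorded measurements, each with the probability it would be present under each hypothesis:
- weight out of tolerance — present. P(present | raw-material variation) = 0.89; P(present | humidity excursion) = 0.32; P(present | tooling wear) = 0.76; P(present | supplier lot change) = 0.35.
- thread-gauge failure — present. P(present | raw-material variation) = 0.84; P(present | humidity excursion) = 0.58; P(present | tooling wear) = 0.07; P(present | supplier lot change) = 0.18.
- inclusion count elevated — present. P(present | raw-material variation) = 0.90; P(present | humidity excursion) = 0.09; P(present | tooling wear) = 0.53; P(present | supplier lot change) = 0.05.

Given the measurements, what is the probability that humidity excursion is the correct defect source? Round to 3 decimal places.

Multiply each prior by the joint likelihood of the measurement pattern:
  raw-material variation: 0.12 × 0.89 × 0.84 × 0.90 = 0.080741
  humidity excursion: 0.49 × 0.32 × 0.58 × 0.09 = 0.008185
  tooling wear: 0.27 × 0.76 × 0.07 × 0.53 = 0.0076129
  supplier lot change: 0.12 × 0.35 × 0.18 × 0.05 = 0.000378
Normalizing constant Z = 0.080741 + 0.008185 + 0.0076129 + 0.000378 = 0.096917.
P(humidity excursion | evidence) = 0.008185 / 0.096917 ≈ 0.084.

0.084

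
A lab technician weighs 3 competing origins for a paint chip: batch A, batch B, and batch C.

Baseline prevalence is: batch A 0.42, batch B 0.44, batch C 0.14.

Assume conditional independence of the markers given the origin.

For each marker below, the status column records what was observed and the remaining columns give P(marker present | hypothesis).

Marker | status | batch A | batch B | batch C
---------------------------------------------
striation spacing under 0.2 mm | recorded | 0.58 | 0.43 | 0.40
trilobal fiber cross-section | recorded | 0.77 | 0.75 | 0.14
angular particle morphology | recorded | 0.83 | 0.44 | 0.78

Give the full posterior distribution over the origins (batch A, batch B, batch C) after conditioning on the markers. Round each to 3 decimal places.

By Bayes' rule with conditional independence, the unnormalized weight for each hypothesis is prior × ∏ likelihoods:
  batch A: 0.42 × 0.58 × 0.77 × 0.83 = 0.15568
  batch B: 0.44 × 0.43 × 0.75 × 0.44 = 0.062436
  batch C: 0.14 × 0.40 × 0.14 × 0.78 = 0.0061152
The unnormalized weights sum to 0.22424.
P(batch A | evidence) = 0.15568 / 0.22424 ≈ 0.694
P(batch B | evidence) = 0.062436 / 0.22424 ≈ 0.278
P(batch C | evidence) = 0.0061152 / 0.22424 ≈ 0.027

0.694, 0.278, 0.027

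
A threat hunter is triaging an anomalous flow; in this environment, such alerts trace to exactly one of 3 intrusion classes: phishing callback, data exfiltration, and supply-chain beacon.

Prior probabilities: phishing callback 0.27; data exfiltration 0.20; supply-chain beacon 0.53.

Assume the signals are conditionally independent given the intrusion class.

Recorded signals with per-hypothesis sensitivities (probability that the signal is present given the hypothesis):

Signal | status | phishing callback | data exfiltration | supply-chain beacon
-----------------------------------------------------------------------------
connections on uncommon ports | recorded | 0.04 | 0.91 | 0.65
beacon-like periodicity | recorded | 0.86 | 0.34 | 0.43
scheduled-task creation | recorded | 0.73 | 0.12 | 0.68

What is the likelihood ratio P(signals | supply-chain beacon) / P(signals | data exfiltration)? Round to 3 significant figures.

5.12

The Bayes factor is the ratio of the joint likelihoods of the signal pattern under the two hypotheses.
  supply-chain beacon: 0.65 × 0.43 × 0.68 = 0.19006
  data exfiltration: 0.91 × 0.34 × 0.12 = 0.037128
Bayes factor = 0.19006 / 0.037128 ≈ 5.12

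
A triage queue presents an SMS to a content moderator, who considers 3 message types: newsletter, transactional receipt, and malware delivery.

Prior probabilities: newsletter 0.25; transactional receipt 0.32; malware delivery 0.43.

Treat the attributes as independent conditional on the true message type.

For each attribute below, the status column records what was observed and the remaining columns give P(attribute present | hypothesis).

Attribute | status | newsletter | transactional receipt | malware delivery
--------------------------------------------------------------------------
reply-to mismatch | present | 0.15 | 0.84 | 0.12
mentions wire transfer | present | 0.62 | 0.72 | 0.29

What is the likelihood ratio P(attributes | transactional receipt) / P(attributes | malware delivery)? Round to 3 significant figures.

The Bayes factor is the ratio of the joint likelihoods of the attribute pattern under the two hypotheses.
  transactional receipt: 0.84 × 0.72 = 0.6048
  malware delivery: 0.12 × 0.29 = 0.0348
Bayes factor = 0.6048 / 0.0348 ≈ 17.4

17.4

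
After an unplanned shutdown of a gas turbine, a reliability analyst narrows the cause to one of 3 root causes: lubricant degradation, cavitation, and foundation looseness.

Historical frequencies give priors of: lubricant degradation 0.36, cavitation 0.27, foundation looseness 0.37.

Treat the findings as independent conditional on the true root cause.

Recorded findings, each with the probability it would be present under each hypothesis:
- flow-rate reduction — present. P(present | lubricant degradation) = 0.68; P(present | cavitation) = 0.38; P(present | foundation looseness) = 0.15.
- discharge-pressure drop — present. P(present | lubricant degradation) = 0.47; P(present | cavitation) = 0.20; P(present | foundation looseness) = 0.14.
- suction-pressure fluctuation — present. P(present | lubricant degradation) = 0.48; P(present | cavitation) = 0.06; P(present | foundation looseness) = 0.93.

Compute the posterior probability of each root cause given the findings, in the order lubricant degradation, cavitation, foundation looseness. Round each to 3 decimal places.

0.867, 0.019, 0.113

Multiply each prior by the joint likelihood of the evidence pattern:
  lubricant degradation: 0.36 × 0.68 × 0.47 × 0.48 = 0.055227
  cavitation: 0.27 × 0.38 × 0.20 × 0.06 = 0.0012312
  foundation looseness: 0.37 × 0.15 × 0.14 × 0.93 = 0.0072261
Normalizing constant Z = 0.055227 + 0.0012312 + 0.0072261 = 0.063684.
P(lubricant degradation | evidence) = 0.055227 / 0.063684 ≈ 0.867
P(cavitation | evidence) = 0.0012312 / 0.063684 ≈ 0.019
P(foundation looseness | evidence) = 0.0072261 / 0.063684 ≈ 0.113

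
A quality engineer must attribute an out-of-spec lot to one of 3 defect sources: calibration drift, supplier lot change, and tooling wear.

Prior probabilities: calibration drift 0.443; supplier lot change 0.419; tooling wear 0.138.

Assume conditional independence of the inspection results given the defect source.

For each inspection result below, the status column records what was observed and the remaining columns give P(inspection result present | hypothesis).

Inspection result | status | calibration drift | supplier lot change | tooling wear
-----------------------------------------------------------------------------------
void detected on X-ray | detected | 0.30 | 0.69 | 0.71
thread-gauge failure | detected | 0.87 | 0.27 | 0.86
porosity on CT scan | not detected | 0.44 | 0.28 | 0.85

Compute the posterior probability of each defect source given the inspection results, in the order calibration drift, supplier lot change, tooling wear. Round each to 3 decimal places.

For each hypothesis, the unnormalized posterior weight is prior × product of the inspection result likelihoods (using 1 − P(present | H) for each absent inspection result):
  calibration drift: 0.443 × 0.30 × 0.87 × (1 − 0.44) = 0.064749
  supplier lot change: 0.419 × 0.69 × 0.27 × (1 − 0.28) = 0.056203
  tooling wear: 0.138 × 0.71 × 0.86 × (1 − 0.85) = 0.012639
The unnormalized weights sum to 0.13359.
P(calibration drift | evidence) = 0.064749 / 0.13359 ≈ 0.485
P(supplier lot change | evidence) = 0.056203 / 0.13359 ≈ 0.421
P(tooling wear | evidence) = 0.012639 / 0.13359 ≈ 0.095

0.485, 0.421, 0.095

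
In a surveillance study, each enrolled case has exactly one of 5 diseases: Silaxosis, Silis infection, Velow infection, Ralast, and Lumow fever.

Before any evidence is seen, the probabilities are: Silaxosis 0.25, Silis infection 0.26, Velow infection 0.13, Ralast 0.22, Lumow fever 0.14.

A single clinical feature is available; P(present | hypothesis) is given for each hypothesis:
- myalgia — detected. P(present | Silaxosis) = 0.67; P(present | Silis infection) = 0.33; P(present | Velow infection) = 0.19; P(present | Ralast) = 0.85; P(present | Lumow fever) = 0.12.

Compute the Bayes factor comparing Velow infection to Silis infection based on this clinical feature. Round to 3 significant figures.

0.576

The Bayes factor is the ratio of the two likelihoods.
  Velow infection: 0.19
  Silis infection: 0.33
Bayes factor = 0.19 / 0.33 ≈ 0.576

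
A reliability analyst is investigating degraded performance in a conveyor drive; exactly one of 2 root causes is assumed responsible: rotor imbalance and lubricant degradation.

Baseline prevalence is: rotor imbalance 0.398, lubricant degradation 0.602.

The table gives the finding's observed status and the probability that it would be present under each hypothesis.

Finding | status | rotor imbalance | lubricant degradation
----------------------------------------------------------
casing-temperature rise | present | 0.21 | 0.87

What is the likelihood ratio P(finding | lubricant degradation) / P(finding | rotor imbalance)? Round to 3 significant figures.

4.14

Likelihood of this finding under each hypothesis:
  lubricant degradation: 0.87
  rotor imbalance: 0.21
Bayes factor = 0.87 / 0.21 ≈ 4.14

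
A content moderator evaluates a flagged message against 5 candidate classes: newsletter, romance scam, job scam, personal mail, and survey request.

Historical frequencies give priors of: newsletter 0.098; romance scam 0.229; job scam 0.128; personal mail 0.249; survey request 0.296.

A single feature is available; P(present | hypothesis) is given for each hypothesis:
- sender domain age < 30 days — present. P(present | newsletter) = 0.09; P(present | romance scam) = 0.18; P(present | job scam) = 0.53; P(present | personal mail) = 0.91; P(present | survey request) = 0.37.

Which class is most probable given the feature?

By Bayes' rule, the unnormalized weight for each hypothesis is prior × likelihood:
  newsletter: 0.098 × 0.09 = 0.00882
  romance scam: 0.229 × 0.18 = 0.04122
  job scam: 0.128 × 0.53 = 0.06784
  personal mail: 0.249 × 0.91 = 0.22659
  survey request: 0.296 × 0.37 = 0.10952
The unnormalized weights sum to 0.45399.
P(newsletter | evidence) ≈ 0.00882 / 0.45399 ≈ 0.019
P(romance scam | evidence) ≈ 0.04122 / 0.45399 ≈ 0.091
P(job scam | evidence) ≈ 0.06784 / 0.45399 ≈ 0.149
P(personal mail | evidence) ≈ 0.22659 / 0.45399 ≈ 0.499
P(survey request | evidence) ≈ 0.10952 / 0.45399 ≈ 0.241
The largest is 0.499, so personal mail is most probable.

personal mail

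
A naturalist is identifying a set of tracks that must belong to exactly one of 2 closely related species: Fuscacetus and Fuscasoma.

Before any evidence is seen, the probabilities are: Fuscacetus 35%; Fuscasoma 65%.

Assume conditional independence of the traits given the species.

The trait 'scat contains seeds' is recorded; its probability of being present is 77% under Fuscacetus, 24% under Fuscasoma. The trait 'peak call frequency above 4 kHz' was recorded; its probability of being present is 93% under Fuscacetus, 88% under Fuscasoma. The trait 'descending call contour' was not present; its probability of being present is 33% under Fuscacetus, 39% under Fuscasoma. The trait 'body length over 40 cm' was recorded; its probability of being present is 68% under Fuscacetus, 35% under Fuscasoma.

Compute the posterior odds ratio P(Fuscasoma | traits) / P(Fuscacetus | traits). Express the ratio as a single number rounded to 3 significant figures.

0.257

Posterior odds equal prior odds times the likelihood ratio; only the two competing hypotheses matter (using 1 − P(present | H) for each absent trait).
  Fuscasoma: 0.65 × 0.24 × 0.88 × (1 − 0.39) × 0.35 = 0.029309
  Fuscacetus: 0.35 × 0.77 × 0.93 × (1 − 0.33) × 0.68 = 0.11419
Posterior odds = 0.029309 / 0.11419 ≈ 0.257.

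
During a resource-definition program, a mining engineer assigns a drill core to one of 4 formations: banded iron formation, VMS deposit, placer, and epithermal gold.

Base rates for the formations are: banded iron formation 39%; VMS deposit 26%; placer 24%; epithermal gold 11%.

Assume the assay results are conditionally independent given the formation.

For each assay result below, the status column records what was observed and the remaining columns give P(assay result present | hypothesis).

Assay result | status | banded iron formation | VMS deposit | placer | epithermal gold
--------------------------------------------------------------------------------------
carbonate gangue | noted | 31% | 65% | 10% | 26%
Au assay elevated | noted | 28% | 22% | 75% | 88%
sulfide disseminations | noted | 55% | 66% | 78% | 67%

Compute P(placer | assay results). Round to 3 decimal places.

0.190

Multiply each prior by the joint likelihood of the assay result pattern:
  banded iron formation: 0.39 × 0.31 × 0.28 × 0.55 = 0.018619
  VMS deposit: 0.26 × 0.65 × 0.22 × 0.66 = 0.024539
  placer: 0.24 × 0.10 × 0.75 × 0.78 = 0.01404
  epithermal gold: 0.11 × 0.26 × 0.88 × 0.67 = 0.016863
Marginal likelihood of the evidence = 0.07406.
P(placer | evidence) = 0.01404 / 0.07406 ≈ 0.190.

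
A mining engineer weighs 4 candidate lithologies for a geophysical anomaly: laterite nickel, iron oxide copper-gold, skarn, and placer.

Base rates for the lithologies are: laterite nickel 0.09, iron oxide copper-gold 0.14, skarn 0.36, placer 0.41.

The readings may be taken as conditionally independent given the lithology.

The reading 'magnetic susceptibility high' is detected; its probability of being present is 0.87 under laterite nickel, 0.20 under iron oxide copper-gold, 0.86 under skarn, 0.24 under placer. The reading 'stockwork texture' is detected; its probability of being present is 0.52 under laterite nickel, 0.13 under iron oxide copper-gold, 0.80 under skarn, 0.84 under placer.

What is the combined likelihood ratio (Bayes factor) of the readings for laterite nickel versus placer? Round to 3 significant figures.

The Bayes factor is the ratio of the joint likelihoods of the reading pattern under the two hypotheses.
  laterite nickel: 0.87 × 0.52 = 0.4524
  placer: 0.24 × 0.84 = 0.2016
Bayes factor = 0.4524 / 0.2016 ≈ 2.24

2.24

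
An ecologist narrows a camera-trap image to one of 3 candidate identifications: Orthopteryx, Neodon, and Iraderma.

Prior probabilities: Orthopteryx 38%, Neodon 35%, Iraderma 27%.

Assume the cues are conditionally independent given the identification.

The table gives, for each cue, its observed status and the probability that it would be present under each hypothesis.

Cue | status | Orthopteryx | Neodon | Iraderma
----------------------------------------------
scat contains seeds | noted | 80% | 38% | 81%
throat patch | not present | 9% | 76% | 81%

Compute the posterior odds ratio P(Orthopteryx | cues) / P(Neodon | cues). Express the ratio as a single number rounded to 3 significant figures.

Unnormalized posterior weight (prior times the cue likelihoods) for each of the two hypotheses (using 1 − P(present | H) for each absent cue):
  Orthopteryx: 0.38 × 0.80 × (1 − 0.09) = 0.27664
  Neodon: 0.35 × 0.38 × (1 − 0.76) = 0.03192
Posterior odds = 0.27664 / 0.03192 ≈ 8.67.

8.67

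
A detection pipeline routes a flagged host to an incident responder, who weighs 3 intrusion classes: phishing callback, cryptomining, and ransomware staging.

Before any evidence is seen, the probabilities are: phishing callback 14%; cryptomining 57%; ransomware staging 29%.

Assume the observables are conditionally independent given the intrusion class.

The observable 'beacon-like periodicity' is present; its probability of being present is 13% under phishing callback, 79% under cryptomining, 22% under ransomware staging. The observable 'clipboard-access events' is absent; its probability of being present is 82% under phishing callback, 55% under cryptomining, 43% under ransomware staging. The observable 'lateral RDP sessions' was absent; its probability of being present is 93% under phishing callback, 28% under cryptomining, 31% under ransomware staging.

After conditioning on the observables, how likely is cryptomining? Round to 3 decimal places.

For each hypothesis, the unnormalized posterior weight is prior × product of the observable likelihoods (using 1 − P(present | H) for each absent observable):
  phishing callback: 0.14 × 0.13 × (1 − 0.82) × (1 − 0.93) = 0.00022932
  cryptomining: 0.57 × 0.79 × (1 − 0.55) × (1 − 0.28) = 0.1459
  ransomware staging: 0.29 × 0.22 × (1 − 0.43) × (1 − 0.31) = 0.025093
Normalizing constant Z = 0.00022932 + 0.1459 + 0.025093 = 0.17122.
P(cryptomining | evidence) = 0.1459 / 0.17122 ≈ 0.852.

0.852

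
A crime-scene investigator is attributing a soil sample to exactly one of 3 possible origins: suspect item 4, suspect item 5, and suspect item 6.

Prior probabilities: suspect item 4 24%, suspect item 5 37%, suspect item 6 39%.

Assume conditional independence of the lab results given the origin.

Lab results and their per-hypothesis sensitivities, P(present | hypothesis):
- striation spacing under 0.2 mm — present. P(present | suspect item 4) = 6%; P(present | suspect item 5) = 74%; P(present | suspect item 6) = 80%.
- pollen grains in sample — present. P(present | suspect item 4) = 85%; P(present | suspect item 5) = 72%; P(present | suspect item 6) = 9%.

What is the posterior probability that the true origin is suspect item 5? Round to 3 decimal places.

0.830

Multiply each prior by the joint likelihood of the lab result pattern:
  suspect item 4: 0.24 × 0.06 × 0.85 = 0.01224
  suspect item 5: 0.37 × 0.74 × 0.72 = 0.19714
  suspect item 6: 0.39 × 0.80 × 0.09 = 0.02808
Normalizing constant Z = 0.01224 + 0.19714 + 0.02808 = 0.23746.
P(suspect item 5 | evidence) = 0.19714 / 0.23746 ≈ 0.830.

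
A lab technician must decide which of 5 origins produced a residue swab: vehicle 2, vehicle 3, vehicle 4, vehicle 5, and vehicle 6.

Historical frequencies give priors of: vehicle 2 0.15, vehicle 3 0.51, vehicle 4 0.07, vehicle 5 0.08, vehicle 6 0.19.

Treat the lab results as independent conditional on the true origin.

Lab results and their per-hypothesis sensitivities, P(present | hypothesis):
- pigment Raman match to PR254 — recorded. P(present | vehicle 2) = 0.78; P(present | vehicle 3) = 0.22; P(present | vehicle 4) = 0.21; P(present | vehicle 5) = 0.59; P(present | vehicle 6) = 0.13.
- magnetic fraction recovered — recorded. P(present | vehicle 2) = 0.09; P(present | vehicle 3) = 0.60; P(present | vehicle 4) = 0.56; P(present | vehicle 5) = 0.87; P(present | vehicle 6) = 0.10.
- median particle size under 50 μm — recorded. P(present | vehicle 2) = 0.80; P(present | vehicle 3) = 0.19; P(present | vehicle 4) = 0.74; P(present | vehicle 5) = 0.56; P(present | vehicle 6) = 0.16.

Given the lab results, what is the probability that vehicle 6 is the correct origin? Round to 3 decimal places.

By Bayes' rule with conditional independence, the unnormalized weight for each hypothesis is prior × ∏ likelihoods:
  vehicle 2: 0.15 × 0.78 × 0.09 × 0.80 = 0.008424
  vehicle 3: 0.51 × 0.22 × 0.60 × 0.19 = 0.012791
  vehicle 4: 0.07 × 0.21 × 0.56 × 0.74 = 0.0060917
  vehicle 5: 0.08 × 0.59 × 0.87 × 0.56 = 0.022996
  vehicle 6: 0.19 × 0.13 × 0.10 × 0.16 = 0.0003952
Marginal likelihood of the evidence = 0.050698.
P(vehicle 6 | evidence) = 0.0003952 / 0.050698 ≈ 0.008.

0.008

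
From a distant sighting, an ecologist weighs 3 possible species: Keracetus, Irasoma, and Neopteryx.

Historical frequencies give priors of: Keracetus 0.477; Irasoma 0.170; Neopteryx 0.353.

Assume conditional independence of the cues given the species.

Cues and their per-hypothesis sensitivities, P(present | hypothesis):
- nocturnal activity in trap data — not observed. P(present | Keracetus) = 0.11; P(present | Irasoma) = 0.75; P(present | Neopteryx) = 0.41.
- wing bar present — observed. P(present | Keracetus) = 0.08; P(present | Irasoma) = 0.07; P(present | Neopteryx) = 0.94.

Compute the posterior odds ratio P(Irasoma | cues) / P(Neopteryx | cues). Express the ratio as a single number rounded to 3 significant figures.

Unnormalized posterior weight (prior times the cue likelihoods) for each of the two hypotheses (using 1 − P(present | H) for each absent cue):
  Irasoma: 0.170 × (1 − 0.75) × 0.07 = 0.002975
  Neopteryx: 0.353 × (1 − 0.41) × 0.94 = 0.19577
Odds(Irasoma : Neopteryx) = 0.002975 / 0.19577 ≈ 0.0152.

0.0152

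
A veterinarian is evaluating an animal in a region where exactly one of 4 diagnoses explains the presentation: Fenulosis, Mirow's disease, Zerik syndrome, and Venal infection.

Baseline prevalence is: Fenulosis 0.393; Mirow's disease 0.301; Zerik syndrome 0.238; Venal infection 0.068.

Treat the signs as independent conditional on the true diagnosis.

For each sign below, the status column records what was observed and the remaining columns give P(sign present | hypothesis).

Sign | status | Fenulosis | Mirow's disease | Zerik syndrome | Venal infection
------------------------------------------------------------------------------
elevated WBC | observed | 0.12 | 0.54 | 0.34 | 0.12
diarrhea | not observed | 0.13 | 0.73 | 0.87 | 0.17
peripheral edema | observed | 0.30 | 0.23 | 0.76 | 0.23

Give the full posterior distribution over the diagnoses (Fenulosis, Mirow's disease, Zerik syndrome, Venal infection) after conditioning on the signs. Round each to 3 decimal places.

0.385, 0.316, 0.250, 0.049

For each hypothesis, the unnormalized posterior weight is prior × product of the sign likelihoods (using 1 − P(present | H) for each absent sign):
  Fenulosis: 0.393 × 0.12 × (1 − 0.13) × 0.30 = 0.012309
  Mirow's disease: 0.301 × 0.54 × (1 − 0.73) × 0.23 = 0.010094
  Zerik syndrome: 0.238 × 0.34 × (1 − 0.87) × 0.76 = 0.0079949
  Venal infection: 0.068 × 0.12 × (1 − 0.17) × 0.23 = 0.0015577
Marginal likelihood of the evidence = 0.031955.
P(Fenulosis | evidence) = 0.012309 / 0.031955 ≈ 0.385
P(Mirow's disease | evidence) = 0.010094 / 0.031955 ≈ 0.316
P(Zerik syndrome | evidence) = 0.0079949 / 0.031955 ≈ 0.250
P(Venal infection | evidence) = 0.0015577 / 0.031955 ≈ 0.049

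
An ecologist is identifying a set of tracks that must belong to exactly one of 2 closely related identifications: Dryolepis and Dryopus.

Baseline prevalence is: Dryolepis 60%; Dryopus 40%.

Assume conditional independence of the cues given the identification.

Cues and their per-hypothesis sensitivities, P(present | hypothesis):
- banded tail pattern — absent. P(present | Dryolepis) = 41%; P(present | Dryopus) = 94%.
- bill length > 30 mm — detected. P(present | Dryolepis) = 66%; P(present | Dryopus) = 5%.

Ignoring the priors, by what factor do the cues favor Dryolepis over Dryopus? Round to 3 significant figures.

130

Take the product of per-cue likelihoods under each hypothesis (using 1 − P(present | H) for each absent cue), then divide.
  Dryolepis: (1 − 0.41) × 0.66 = 0.3894
  Dryopus: (1 − 0.94) × 0.05 = 0.003
Bayes factor = 0.3894 / 0.003 ≈ 130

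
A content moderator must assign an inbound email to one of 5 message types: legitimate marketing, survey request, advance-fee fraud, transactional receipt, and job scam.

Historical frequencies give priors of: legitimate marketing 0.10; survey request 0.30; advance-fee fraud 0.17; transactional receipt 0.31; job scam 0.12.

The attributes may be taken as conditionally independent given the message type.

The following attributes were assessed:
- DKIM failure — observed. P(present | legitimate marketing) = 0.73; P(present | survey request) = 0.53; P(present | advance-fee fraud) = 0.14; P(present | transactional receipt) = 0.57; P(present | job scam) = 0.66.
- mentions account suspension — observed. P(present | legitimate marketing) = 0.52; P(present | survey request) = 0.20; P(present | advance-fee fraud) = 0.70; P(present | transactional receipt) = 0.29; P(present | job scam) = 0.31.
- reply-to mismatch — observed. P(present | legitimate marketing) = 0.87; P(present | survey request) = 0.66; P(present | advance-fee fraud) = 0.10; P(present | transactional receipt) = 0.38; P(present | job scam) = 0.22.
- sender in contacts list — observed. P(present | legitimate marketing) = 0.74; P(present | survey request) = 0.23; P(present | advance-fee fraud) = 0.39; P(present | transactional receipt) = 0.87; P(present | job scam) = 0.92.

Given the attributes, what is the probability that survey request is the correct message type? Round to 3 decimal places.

Multiply each prior by the joint likelihood of the attribute pattern:
  legitimate marketing: 0.10 × 0.73 × 0.52 × 0.87 × 0.74 = 0.024439
  survey request: 0.30 × 0.53 × 0.20 × 0.66 × 0.23 = 0.0048272
  advance-fee fraud: 0.17 × 0.14 × 0.70 × 0.10 × 0.39 = 0.00064974
  transactional receipt: 0.31 × 0.57 × 0.29 × 0.38 × 0.87 = 0.016941
  job scam: 0.12 × 0.66 × 0.31 × 0.22 × 0.92 = 0.0049693
Normalizing constant Z = 0.024439 + 0.0048272 + 0.00064974 + 0.016941 + 0.0049693 = 0.051826.
P(survey request | evidence) = 0.0048272 / 0.051826 ≈ 0.093.

0.093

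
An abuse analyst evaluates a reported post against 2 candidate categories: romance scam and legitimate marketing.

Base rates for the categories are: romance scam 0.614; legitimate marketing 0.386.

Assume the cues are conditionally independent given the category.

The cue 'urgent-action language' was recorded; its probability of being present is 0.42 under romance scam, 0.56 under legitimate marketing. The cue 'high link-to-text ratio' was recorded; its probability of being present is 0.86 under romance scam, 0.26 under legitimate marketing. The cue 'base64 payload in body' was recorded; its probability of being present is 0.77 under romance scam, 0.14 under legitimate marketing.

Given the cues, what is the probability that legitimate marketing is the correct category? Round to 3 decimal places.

By Bayes' rule with conditional independence, the unnormalized weight for each hypothesis is prior × ∏ likelihoods:
  romance scam: 0.614 × 0.42 × 0.86 × 0.77 = 0.17077
  legitimate marketing: 0.386 × 0.56 × 0.26 × 0.14 = 0.0078682
The unnormalized weights sum to 0.17864.
P(legitimate marketing | evidence) = 0.0078682 / 0.17864 ≈ 0.044.

0.044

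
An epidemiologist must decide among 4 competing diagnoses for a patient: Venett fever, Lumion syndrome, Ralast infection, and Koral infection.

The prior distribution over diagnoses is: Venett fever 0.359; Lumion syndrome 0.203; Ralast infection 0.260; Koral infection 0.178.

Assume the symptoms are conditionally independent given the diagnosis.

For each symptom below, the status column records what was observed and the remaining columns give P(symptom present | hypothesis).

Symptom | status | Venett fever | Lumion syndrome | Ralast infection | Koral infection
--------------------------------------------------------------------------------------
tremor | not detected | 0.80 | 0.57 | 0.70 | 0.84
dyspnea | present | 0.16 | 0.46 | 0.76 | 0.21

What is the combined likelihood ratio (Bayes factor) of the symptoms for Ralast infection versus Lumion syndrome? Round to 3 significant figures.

Take the product of per-symptom likelihoods under each hypothesis (using 1 − P(present | H) for each absent symptom), then divide.
  Ralast infection: (1 − 0.70) × 0.76 = 0.228
  Lumion syndrome: (1 − 0.57) × 0.46 = 0.1978
Bayes factor = 0.228 / 0.1978 ≈ 1.15

1.15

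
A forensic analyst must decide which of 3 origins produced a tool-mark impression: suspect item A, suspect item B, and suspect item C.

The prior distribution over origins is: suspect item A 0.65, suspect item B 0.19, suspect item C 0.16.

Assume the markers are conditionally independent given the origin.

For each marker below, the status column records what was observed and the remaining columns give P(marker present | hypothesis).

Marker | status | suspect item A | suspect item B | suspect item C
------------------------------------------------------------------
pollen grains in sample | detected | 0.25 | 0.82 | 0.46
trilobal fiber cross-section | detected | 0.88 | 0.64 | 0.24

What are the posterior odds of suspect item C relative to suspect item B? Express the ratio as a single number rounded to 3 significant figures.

0.177

Unnormalized posterior weight (prior times the marker likelihoods) for each of the two hypotheses:
  suspect item C: 0.16 × 0.46 × 0.24 = 0.017664
  suspect item B: 0.19 × 0.82 × 0.64 = 0.099712
Odds(suspect item C : suspect item B) = 0.017664 / 0.099712 ≈ 0.177.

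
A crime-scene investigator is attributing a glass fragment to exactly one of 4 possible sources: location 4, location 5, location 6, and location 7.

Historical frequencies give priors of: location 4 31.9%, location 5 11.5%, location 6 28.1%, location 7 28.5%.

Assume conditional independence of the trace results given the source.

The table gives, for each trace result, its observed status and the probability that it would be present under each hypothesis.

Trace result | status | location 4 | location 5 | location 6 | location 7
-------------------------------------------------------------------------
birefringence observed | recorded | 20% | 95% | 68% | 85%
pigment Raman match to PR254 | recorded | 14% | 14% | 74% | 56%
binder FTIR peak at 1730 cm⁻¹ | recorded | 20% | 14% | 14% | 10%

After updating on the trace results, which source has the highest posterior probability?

By Bayes' rule with conditional independence, the unnormalized weight for each hypothesis is prior × ∏ likelihoods:
  location 4: 0.319 × 0.20 × 0.14 × 0.20 = 0.0017864
  location 5: 0.115 × 0.95 × 0.14 × 0.14 = 0.0021413
  location 6: 0.281 × 0.68 × 0.74 × 0.14 = 0.019796
  location 7: 0.285 × 0.85 × 0.56 × 0.10 = 0.013566
The unnormalized weights sum to 0.03729.
P(location 4 | evidence) ≈ 0.0017864 / 0.03729 ≈ 0.048
P(location 5 | evidence) ≈ 0.0021413 / 0.03729 ≈ 0.057
P(location 6 | evidence) ≈ 0.019796 / 0.03729 ≈ 0.531
P(location 7 | evidence) ≈ 0.013566 / 0.03729 ≈ 0.364
The largest is 0.531, so location 6 is most probable.

location 6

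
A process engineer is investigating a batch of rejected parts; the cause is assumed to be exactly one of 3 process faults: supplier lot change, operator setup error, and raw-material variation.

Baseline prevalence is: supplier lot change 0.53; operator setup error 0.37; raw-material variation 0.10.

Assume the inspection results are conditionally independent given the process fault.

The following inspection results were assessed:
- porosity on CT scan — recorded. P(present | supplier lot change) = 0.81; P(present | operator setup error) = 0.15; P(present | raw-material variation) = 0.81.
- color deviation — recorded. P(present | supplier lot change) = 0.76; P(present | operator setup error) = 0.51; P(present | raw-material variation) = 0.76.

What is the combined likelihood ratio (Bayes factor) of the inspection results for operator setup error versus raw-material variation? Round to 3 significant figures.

Joint likelihood of the inspection result pattern under each hypothesis:
  operator setup error: 0.15 × 0.51 = 0.0765
  raw-material variation: 0.81 × 0.76 = 0.6156
Bayes factor = 0.0765 / 0.6156 ≈ 0.124

0.124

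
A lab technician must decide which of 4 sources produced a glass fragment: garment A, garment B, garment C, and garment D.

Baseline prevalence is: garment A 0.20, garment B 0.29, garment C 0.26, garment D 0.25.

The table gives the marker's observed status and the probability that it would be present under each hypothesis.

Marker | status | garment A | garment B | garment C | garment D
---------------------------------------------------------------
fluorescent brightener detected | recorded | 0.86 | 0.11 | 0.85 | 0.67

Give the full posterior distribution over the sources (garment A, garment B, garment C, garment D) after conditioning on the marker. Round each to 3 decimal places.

0.290, 0.054, 0.373, 0.283

For each hypothesis, the unnormalized posterior weight is prior × likelihood:
  garment A: 0.20 × 0.86 = 0.172
  garment B: 0.29 × 0.11 = 0.0319
  garment C: 0.26 × 0.85 = 0.221
  garment D: 0.25 × 0.67 = 0.1675
Marginal likelihood of the evidence = 0.5924.
P(garment A | evidence) = 0.172 / 0.5924 ≈ 0.290
P(garment B | evidence) = 0.0319 / 0.5924 ≈ 0.054
P(garment C | evidence) = 0.221 / 0.5924 ≈ 0.373
P(garment D | evidence) = 0.1675 / 0.5924 ≈ 0.283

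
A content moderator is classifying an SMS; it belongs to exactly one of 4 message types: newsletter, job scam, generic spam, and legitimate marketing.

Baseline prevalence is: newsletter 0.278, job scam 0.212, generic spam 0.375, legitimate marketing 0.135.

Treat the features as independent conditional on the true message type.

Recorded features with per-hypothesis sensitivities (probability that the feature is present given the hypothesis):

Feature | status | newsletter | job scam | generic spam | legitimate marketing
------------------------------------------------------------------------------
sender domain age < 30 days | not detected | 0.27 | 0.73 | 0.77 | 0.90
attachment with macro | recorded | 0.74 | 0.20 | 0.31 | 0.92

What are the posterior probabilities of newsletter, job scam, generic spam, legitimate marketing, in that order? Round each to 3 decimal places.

By Bayes' rule with conditional independence, the unnormalized weight for each hypothesis is prior × ∏ likelihoods (using 1 − P(present | H) for each absent feature):
  newsletter: 0.278 × (1 − 0.27) × 0.74 = 0.15018
  job scam: 0.212 × (1 − 0.73) × 0.20 = 0.011448
  generic spam: 0.375 × (1 − 0.77) × 0.31 = 0.026737
  legitimate marketing: 0.135 × (1 − 0.90) × 0.92 = 0.01242
Normalizing constant Z = 0.15018 + 0.011448 + 0.026737 + 0.01242 = 0.20078.
P(newsletter | evidence) = 0.15018 / 0.20078 ≈ 0.748
P(job scam | evidence) = 0.011448 / 0.20078 ≈ 0.057
P(generic spam | evidence) = 0.026737 / 0.20078 ≈ 0.133
P(legitimate marketing | evidence) = 0.01242 / 0.20078 ≈ 0.062

0.748, 0.057, 0.133, 0.062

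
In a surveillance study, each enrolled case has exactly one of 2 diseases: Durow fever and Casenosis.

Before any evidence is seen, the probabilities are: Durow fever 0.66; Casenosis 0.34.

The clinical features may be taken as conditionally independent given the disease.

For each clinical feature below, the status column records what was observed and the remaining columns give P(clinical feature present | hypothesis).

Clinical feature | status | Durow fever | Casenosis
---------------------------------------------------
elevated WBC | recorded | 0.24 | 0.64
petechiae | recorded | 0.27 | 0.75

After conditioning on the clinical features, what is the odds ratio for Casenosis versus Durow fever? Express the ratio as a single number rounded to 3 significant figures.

Posterior odds equal prior odds times the likelihood ratio; only the two competing hypotheses matter.
  Casenosis: 0.34 × 0.64 × 0.75 = 0.1632
  Durow fever: 0.66 × 0.24 × 0.27 = 0.042768
Posterior odds = 0.1632 / 0.042768 ≈ 3.82.

3.82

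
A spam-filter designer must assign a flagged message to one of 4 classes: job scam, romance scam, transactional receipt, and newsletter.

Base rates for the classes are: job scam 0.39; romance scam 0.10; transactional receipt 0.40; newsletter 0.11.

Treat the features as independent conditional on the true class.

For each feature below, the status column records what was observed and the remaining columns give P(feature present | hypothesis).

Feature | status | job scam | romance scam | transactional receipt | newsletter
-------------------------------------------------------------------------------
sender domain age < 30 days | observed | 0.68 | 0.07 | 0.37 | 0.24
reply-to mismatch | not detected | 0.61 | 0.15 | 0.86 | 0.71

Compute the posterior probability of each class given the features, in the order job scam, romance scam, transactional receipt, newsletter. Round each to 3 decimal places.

By Bayes' rule with conditional independence, the unnormalized weight for each hypothesis is prior × ∏ likelihoods (using 1 − P(present | H) for each absent feature):
  job scam: 0.39 × 0.68 × (1 − 0.61) = 0.10343
  romance scam: 0.10 × 0.07 × (1 − 0.15) = 0.00595
  transactional receipt: 0.40 × 0.37 × (1 − 0.86) = 0.02072
  newsletter: 0.11 × 0.24 × (1 − 0.71) = 0.007656
Normalizing constant Z = 0.10343 + 0.00595 + 0.02072 + 0.007656 = 0.13775.
P(job scam | evidence) = 0.10343 / 0.13775 ≈ 0.751
P(romance scam | evidence) = 0.00595 / 0.13775 ≈ 0.043
P(transactional receipt | evidence) = 0.02072 / 0.13775 ≈ 0.150
P(newsletter | evidence) = 0.007656 / 0.13775 ≈ 0.056

0.751, 0.043, 0.150, 0.056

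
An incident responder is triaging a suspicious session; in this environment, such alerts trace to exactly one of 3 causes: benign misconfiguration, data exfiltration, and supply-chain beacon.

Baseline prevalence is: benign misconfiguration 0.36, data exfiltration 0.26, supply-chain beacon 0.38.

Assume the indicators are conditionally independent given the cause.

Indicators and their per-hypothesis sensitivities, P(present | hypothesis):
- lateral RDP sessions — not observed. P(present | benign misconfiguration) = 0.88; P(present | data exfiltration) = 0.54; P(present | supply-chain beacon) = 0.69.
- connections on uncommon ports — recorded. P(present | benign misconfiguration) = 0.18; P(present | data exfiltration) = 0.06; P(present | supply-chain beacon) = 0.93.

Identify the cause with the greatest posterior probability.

Multiply each prior by the joint likelihood of the indicator pattern (using 1 − P(present | H) for each absent indicator):
  benign misconfiguration: 0.36 × (1 − 0.88) × 0.18 = 0.007776
  data exfiltration: 0.26 × (1 − 0.54) × 0.06 = 0.007176
  supply-chain beacon: 0.38 × (1 − 0.69) × 0.93 = 0.10955
The unnormalized weights sum to 0.12451.
P(benign misconfiguration | evidence) ≈ 0.007776 / 0.12451 ≈ 0.062
P(data exfiltration | evidence) ≈ 0.007176 / 0.12451 ≈ 0.058
P(supply-chain beacon | evidence) ≈ 0.10955 / 0.12451 ≈ 0.880
The largest is 0.880, so supply-chain beacon is most probable.

supply-chain beacon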